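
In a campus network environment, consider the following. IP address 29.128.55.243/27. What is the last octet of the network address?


Given: IP = 29.128.55.243, prefix = /27
Subnet mask = 255.255.255.224
Last octet of IP: 243
Last octet of mask: 224
Network last octet = 243 AND 224 = 224

224


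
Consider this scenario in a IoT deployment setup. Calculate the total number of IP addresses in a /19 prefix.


Given: CIDR prefix /19
Host bits = 32 - 19 = 13
Total addresses = 2^13 = 8192

8192


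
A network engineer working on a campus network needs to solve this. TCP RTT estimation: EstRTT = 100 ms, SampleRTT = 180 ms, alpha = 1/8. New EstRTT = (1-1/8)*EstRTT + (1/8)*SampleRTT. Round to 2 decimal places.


Given: EstRTT = 100 ms, SampleRTT = 180 ms, alpha = 1/8
New EstRTT = (1 - alpha) * EstRTT + alpha * SampleRTT
(7/8) * 100 = 87.5
(1/8) * 180 = 22.5
New EstRTT = 87.5 + 22.5 = 110 ms -> 110.00 ms (2 dp)

110.00


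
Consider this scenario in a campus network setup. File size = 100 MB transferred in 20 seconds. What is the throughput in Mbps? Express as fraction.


Given: file = 100 MB, time = 20 s
File in Mb = 100 * 8 = 800 Mb
Throughput = 800 / 20 Mbps
Throughput = 40 Mbps

40


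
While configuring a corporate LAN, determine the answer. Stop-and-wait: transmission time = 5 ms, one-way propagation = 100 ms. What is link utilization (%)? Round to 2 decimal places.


Given: Ttrans = 5 ms, Tprop = 100 ms
RTT = 2 * Tprop = 2 * 100 = 200 ms
U = Ttrans / (Ttrans + RTT)
U = 5 / (5 + 200)
U = 5 / 205 = 0.02439
U% = 2.44%

2.44


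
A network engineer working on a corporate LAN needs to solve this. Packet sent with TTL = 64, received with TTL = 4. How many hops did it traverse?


Given: initial TTL = 64, received TTL = 4
Hops = initial TTL - received TTL
Hops = 64 - 4 = 60

60


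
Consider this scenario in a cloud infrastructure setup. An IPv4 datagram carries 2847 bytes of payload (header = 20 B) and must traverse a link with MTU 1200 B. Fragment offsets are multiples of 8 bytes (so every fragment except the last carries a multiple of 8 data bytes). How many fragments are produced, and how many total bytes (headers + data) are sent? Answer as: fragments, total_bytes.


Max data per non-final fragment = floor((MTU - header)/8)*8 = floor((1200 - 20)/8)*8 = floor(1180/8)*8 = 1176 B
Final fragment needs no 8-byte alignment: it can carry up to MTU - header = 1180 B
Non-final fragments needed = ceil((payload - 1180) / 1176) = ceil(1667/1176) = ceil(1.4175) = 2
Number of fragments = 2 + 1 = 3
Fragment sizes (data): 2 * 1176 B + 495 B (last, 495 <= 1180 OK)
Total bytes sent = payload + n_frags * header = 2847 + 3*20 = 2847 + 60 = 2907 B

3, 2907


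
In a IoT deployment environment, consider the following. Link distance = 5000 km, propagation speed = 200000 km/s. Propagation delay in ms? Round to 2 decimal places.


Given: distance = 5000 km, speed = 200000 km/s
Delay = distance / speed = 5000 / 200000 seconds
Delay in ms = 5000 * 1000 / 200000
Delay = 25.0000 ms
Rounded to 2 dp = 25.00 ms

25.00


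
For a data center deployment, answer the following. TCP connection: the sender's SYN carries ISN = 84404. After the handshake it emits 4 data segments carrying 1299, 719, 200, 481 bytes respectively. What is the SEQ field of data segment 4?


The SYN occupies sequence number ISN = 84404, so the first data byte is ISN + 1 = 84405.
SEQ of data segment i = (ISN + 1) + sum of payload sizes of segments 1..i-1.
Segment 1: SEQ = 84405, payload = 1299 bytes
Segment 2: SEQ = 85704, payload = 719 bytes
Segment 3: SEQ = 86423, payload = 200 bytes
Segment 4: SEQ = 86623, payload = 481 bytes
SEQ of segment 4 = 84405 + 1299 + 719 + 200 = 86623

86623


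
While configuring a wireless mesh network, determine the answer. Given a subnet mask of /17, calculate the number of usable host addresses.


Given: subnet mask /17
Host bits = 32 - 17 = 15
Total addresses = 2^15 = 32768
Usable hosts = 32768 - 2 (network + broadcast) = 32766

32766


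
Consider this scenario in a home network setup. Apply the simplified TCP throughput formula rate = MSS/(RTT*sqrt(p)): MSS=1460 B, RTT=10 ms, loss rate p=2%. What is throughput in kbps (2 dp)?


Given: MSS = 1460 bytes, RTT = 10 ms, loss = 2%
RTT in seconds = 10 / 1000 = 0.01
Loss rate = 2% = 0.02
sqrt(loss) = sqrt(0.02) = 0.141421356237
Throughput (bytes/s) = 1460 / (0.01 * 0.141421356237) = 1032375.9005
Throughput (kbps) = 1032375.9005 * 8 / 1000 = 8259.007204 -> 8259.01 kbps (2 dp)

8259.01


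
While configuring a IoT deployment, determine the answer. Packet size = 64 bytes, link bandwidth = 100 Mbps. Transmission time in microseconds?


Given: packet = 64 bytes, bandwidth = 100 Mbps
Packet in bits = 64 * 8 = 512 bits
Bandwidth = 100 * 10^6 = 100000000 bps
Time = 512 / 100000000 seconds
Time in us = 512 * 10^6 / 100000000 = 5.12

5.12


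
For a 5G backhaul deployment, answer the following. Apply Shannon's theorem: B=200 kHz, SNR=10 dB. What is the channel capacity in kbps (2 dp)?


Given: B = 200 kHz, SNR = 10 dB
SNR linear = 10^(10/10) = 10
1 + SNR = 11
log2(11) = 3.4594316186
C = 200 * 1000 * 3.4594316186 = 691886.3237 bps
C = 691.886324 kbps -> 691.89 kbps (2 dp)

691.89


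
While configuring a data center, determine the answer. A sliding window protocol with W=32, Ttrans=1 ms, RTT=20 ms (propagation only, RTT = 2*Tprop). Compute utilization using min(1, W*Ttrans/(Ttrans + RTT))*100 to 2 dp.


Given: W = 32, Ttrans = 1 ms, RTT = 20 ms (= 2 * Tprop, Tprop = 10 ms)
Cycle time = Ttrans + RTT = 1 + 20 = 21 ms (first packet sent until its ACK returns)
W * Ttrans = 32 * 1 = 32 ms of sending per cycle
W * Ttrans / (Ttrans + RTT) = 32 / 21 = 1.523810
U = min(1, 1.523810) = 1.000000
U% = 100.00%

100.00


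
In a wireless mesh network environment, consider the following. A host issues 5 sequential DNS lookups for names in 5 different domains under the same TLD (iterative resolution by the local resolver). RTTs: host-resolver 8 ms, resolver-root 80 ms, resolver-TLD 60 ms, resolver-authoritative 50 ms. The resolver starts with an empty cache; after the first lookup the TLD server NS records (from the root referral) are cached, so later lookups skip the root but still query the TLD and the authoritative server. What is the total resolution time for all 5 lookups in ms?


Lookup 1 (cold cache): local + root + TLD + auth = 8 + 80 + 60 + 50 = 198 ms
Lookups 2..5 (TLD NS cached -> skip root; new domain -> still ask TLD and auth): local + TLD + auth = 8 + 60 + 50 = 118 ms each
Remaining 4 lookups: 4 * 118 = 472 ms
Total = 198 + 472 = 670 ms

670


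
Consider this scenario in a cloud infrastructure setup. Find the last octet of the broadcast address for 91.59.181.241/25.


Given: IP = 91.59.181.241, prefix = /25
Host bits = 32 - 25 = 7
Network last octet = 241 AND mask = 128
Host part size = 2^7 - 1 = 127
Broadcast last octet = 128 OR 127 = 255

255


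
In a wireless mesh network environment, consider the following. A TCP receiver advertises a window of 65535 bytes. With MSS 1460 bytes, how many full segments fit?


Given: RWND = 65535 bytes, MSS = 1460 bytes
Full segments = floor(RWND / MSS)
Full segments = floor(65535 / 1460)
Full segments = floor(44.887) = 44

44


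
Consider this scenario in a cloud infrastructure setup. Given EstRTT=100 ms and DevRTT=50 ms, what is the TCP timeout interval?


Given: EstRTT = 100 ms, DevRTT = 50 ms
Timeout = EstRTT + 4 * DevRTT
4 * DevRTT = 4 * 50 = 200
Timeout = 100 + 200 = 300 ms

300


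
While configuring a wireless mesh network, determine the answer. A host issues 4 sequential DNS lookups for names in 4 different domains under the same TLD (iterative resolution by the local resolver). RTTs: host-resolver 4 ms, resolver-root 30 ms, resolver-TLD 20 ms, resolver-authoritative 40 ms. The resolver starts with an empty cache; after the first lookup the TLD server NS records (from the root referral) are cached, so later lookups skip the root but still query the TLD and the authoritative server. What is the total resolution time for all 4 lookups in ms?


Lookup 1 (cold cache): local + root + TLD + auth = 4 + 30 + 20 + 40 = 94 ms
Lookups 2..4 (TLD NS cached -> skip root; new domain -> still ask TLD and auth): local + TLD + auth = 4 + 20 + 40 = 64 ms each
Remaining 3 lookups: 3 * 64 = 192 ms
Total = 94 + 192 = 286 ms

286


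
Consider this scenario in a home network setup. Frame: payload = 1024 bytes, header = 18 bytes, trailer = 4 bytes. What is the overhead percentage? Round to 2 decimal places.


Given: payload = 1024 B, header = 18 B, trailer = 4 B
Overhead bytes = header + trailer = 18 + 4 = 22
Total frame = payload + overhead = 1024 + 22 = 1046
Overhead % = 22 / 1046 * 100 = 2.1033% -> 2.10% (2 dp)

2.10


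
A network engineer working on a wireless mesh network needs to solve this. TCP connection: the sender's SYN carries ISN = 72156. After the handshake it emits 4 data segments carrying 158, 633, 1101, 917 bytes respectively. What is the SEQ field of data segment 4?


The SYN occupies sequence number ISN = 72156, so the first data byte is ISN + 1 = 72157.
SEQ of data segment i = (ISN + 1) + sum of payload sizes of segments 1..i-1.
Segment 1: SEQ = 72157, payload = 158 bytes
Segment 2: SEQ = 72315, payload = 633 bytes
Segment 3: SEQ = 72948, payload = 1101 bytes
Segment 4: SEQ = 74049, payload = 917 bytes
SEQ of segment 4 = 72157 + 158 + 633 + 1101 = 74049

74049


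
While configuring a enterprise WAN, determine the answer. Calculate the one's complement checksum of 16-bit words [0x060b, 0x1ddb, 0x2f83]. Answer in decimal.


Given words: [0x060b, 0x1ddb, 0x2f83]
Step 1: Sum all words
Raw sum = 1547 + 7643 + 12163 = 21353
One's complement = ~21353 & 0xFFFF = 44182

44182


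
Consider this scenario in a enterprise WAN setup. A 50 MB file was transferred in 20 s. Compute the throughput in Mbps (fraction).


Given: file = 50 MB, time = 20 s
File in Mb = 50 * 8 = 400 Mb
Throughput = 400 / 20 Mbps
Throughput = 20 Mbps

20


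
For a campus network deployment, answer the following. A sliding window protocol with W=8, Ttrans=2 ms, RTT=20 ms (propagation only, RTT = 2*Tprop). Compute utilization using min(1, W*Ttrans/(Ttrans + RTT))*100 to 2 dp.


Given: W = 8, Ttrans = 2 ms, RTT = 20 ms (= 2 * Tprop, Tprop = 10 ms)
Cycle time = Ttrans + RTT = 2 + 20 = 22 ms (first packet sent until its ACK returns)
W * Ttrans = 8 * 2 = 16 ms of sending per cycle
W * Ttrans / (Ttrans + RTT) = 16 / 22 = 0.727273
U = min(1, 0.727273) = 0.727273
U% = 72.73%

72.73


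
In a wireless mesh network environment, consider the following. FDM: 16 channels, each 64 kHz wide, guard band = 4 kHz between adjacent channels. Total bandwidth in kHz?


Given: 16 channels, 64 kHz each, guard = 4 kHz
Channel bandwidth = 16 * 64 = 1024 kHz
Guard bands = 15 gaps * 4 kHz = 60 kHz
Total = 1024 + 60 = 1084 kHz

1084


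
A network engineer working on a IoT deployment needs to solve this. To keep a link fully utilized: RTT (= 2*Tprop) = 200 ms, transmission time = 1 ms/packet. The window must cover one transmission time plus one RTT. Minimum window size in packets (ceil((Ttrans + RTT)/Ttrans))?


Given: Ttrans = 1 ms, RTT = 200 ms (= 2 * Tprop, Tprop = 100 ms)
Time until first ACK returns = Ttrans + RTT = 1 + 200 = 201 ms
Need W * Ttrans >= Ttrans + RTT  ->  W >= (Ttrans + RTT) / Ttrans
(Ttrans + RTT) / Ttrans = 201 / 1 = 201
W_min = ceil(201) = 201

201


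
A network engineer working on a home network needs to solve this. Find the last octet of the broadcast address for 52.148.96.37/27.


Given: IP = 52.148.96.37, prefix = /27
Host bits = 32 - 27 = 5
Network last octet = 37 AND mask = 32
Host part size = 2^5 - 1 = 31
Broadcast last octet = 32 OR 31 = 63

63


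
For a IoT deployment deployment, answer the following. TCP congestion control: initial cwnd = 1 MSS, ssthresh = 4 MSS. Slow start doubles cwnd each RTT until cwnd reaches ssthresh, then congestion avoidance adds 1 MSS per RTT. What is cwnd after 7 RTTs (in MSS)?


RTT 0: cwnd = 1 MSS (initial)
RTT 1: cwnd = 2 MSS (slow start, doubled)
RTT 2: cwnd = 4 MSS (slow start, doubled)
RTT 3: cwnd = 5 MSS (congestion avoidance, +1)
RTT 4: cwnd = 6 MSS (congestion avoidance, +1)
RTT 5: cwnd = 7 MSS (congestion avoidance, +1)
RTT 6: cwnd = 8 MSS (congestion avoidance, +1)
RTT 7: cwnd = 9 MSS (congestion avoidance, +1)

9


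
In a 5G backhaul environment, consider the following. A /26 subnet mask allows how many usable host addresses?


Given: subnet mask /26
Host bits = 32 - 26 = 6
Total addresses = 2^6 = 64
Usable hosts = 64 - 2 (network + broadcast) = 62

62


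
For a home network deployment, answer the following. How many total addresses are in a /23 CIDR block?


Given: CIDR prefix /23
Host bits = 32 - 23 = 9
Total addresses = 2^9 = 512

512


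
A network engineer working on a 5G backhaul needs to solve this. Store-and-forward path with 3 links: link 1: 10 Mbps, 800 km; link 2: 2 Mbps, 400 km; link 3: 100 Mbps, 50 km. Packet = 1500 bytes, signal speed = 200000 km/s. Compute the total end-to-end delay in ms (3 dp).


Packet = 1500 bytes = 12000 bits. Store-and-forward: sum (t_trans + t_prop) per link.
Link 1: t_trans = 12000/(10*10^6) s = 1.2000 ms; t_prop = 800/200000 s = 4.0000 ms; subtotal = 5.2000 ms
Link 2: t_trans = 12000/(2*10^6) s = 6.0000 ms; t_prop = 400/200000 s = 2.0000 ms; subtotal = 8.0000 ms
Link 3: t_trans = 12000/(100*10^6) s = 0.1200 ms; t_prop = 50/200000 s = 0.2500 ms; subtotal = 0.3700 ms
End-to-end = 5.2000 + 8.0000 + 0.3700 = 13.5700 ms -> 13.570 ms (3 dp)

13.570


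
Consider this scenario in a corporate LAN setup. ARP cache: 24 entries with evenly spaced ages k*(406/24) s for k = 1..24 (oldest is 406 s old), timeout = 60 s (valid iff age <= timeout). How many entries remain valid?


Ages are k * 406/24 s for k = 1..24 (spacing = 16.9167 s).
Entry k is valid iff k * 406/24 <= 60 iff k <= 24 * 60 / 406 = 3.5468
n_valid = floor(3.5468) = 3
(n_stale = 24 - 3 = 21)

3


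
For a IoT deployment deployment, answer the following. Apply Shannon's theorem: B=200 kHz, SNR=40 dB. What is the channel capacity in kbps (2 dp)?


Given: B = 200 kHz, SNR = 40 dB
SNR linear = 10^(40/10) = 10000
1 + SNR = 10001
log2(10001) = 13.2878566418
C = 200 * 1000 * 13.2878566418 = 2657571.3284 bps
C = 2657.571328 kbps -> 2657.57 kbps (2 dp)

2657.57


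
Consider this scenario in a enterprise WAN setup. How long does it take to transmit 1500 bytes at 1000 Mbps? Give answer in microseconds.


Given: packet = 1500 bytes, bandwidth = 1000 Mbps
Packet in bits = 1500 * 8 = 12000 bits
Bandwidth = 1000 * 10^6 = 1000000000 bps
Time = 12000 / 1000000000 seconds
Time in us = 12000 * 10^6 / 1000000000 = 12

12


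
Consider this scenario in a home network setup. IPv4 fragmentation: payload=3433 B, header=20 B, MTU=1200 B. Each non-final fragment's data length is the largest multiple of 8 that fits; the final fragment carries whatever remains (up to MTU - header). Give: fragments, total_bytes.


Max data per non-final fragment = floor((MTU - header)/8)*8 = floor((1200 - 20)/8)*8 = floor(1180/8)*8 = 1176 B
Final fragment needs no 8-byte alignment: it can carry up to MTU - header = 1180 B
Non-final fragments needed = ceil((payload - 1180) / 1176) = ceil(2253/1176) = ceil(1.9158) = 2
Number of fragments = 2 + 1 = 3
Fragment sizes (data): 2 * 1176 B + 1081 B (last, 1081 <= 1180 OK)
Total bytes sent = payload + n_frags * header = 3433 + 3*20 = 3433 + 60 = 3493 B

3, 3493


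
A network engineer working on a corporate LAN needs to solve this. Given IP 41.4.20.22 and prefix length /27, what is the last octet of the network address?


Given: IP = 41.4.20.22, prefix = /27
Subnet mask = 255.255.255.224
Last octet of IP: 22
Last octet of mask: 224
Network last octet = 22 AND 224 = 0

0


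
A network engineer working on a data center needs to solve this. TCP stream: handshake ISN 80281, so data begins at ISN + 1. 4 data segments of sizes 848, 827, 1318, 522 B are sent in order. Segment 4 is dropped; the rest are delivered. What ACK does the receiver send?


SYN uses sequence number 80281; first data byte = ISN + 1 = 80282.
Segment 1: SEQ = 80282, len = 848 B, covers [80282, 81129]
Segment 2: SEQ = 81130, len = 827 B, covers [81130, 81956]
Segment 3: SEQ = 81957, len = 1318 B, covers [81957, 83274]
Segment 4: SEQ = 83275, len = 522 B, covers [83275, 83796] [LOST]
In-order data received: bytes [80282, 83274] (segments 1..3).
Segment 4 missing -> gap begins at byte 83275.
Cumulative ACK = next expected in-order byte = 80282 + 848 + 827 + 1318 = 83275

83275


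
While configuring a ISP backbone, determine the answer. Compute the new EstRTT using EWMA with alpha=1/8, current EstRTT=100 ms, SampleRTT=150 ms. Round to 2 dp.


Given: EstRTT = 100 ms, SampleRTT = 150 ms, alpha = 1/8
New EstRTT = (1 - alpha) * EstRTT + alpha * SampleRTT
(7/8) * 100 = 87.5
(1/8) * 150 = 18.75
New EstRTT = 87.5 + 18.75 = 106.25 ms -> 106.25 ms (2 dp)

106.25


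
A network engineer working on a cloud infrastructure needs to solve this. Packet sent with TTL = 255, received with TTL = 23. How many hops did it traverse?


Given: initial TTL = 255, received TTL = 23
Hops = initial TTL - received TTL
Hops = 255 - 23 = 232

232


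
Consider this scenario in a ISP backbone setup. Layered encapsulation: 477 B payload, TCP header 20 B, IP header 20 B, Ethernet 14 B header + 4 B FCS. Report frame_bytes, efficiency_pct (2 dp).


TCP segment = 477 + 20 = 497 B
IP packet = 497 + 20 = 517 B
Ethernet frame = 517 + 14 + 4 = 535 B
Efficiency = app / frame = 477 / 535 = 0.891589 = 89.1589% -> 89.16% (2 dp)

535, 89.16


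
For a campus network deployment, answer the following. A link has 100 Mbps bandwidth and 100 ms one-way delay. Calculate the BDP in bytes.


Given: bandwidth = 100 Mbps, delay = 100 ms
BDP in bits = 100 * 10^6 * 100 / 1000
BDP in bits = 10000000
BDP in bytes = 10000000 / 8 = 1250000

1250000


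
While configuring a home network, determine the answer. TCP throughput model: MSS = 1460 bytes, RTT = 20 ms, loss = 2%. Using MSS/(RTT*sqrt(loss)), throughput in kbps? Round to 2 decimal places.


Given: MSS = 1460 bytes, RTT = 20 ms, loss = 2%
RTT in seconds = 20 / 1000 = 0.02
Loss rate = 2% = 0.02
sqrt(loss) = sqrt(0.02) = 0.141421356237
Throughput (bytes/s) = 1460 / (0.02 * 0.141421356237) = 516187.9503
Throughput (kbps) = 516187.9503 * 8 / 1000 = 4129.503602 -> 4129.50 kbps (2 dp)

4129.50


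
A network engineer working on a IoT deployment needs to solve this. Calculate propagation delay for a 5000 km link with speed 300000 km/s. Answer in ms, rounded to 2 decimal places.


Given: distance = 5000 km, speed = 300000 km/s
Delay = distance / speed = 5000 / 300000 seconds
Delay in ms = 5000 * 1000 / 300000
Delay = 16.6667 ms
Rounded to 2 dp = 16.67 ms

16.67


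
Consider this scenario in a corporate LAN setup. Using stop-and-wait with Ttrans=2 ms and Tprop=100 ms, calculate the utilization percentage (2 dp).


Given: Ttrans = 2 ms, Tprop = 100 ms
RTT = 2 * Tprop = 2 * 100 = 200 ms
U = Ttrans / (Ttrans + RTT)
U = 2 / (2 + 200)
U = 2 / 202 = 0.009901
U% = 0.99%

0.99


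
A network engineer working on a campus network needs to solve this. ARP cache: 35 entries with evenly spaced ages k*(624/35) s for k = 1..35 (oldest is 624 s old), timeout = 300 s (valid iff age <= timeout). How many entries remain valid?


Ages are k * 624/35 s for k = 1..35 (spacing = 17.8286 s).
Entry k is valid iff k * 624/35 <= 300 iff k <= 35 * 300 / 624 = 16.8269
n_valid = floor(16.8269) = 16
(n_stale = 35 - 16 = 19)

16


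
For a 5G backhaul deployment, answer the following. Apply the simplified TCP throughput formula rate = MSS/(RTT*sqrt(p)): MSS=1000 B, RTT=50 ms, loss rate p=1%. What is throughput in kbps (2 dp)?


Given: MSS = 1000 bytes, RTT = 50 ms, loss = 1%
RTT in seconds = 50 / 1000 = 0.05
Loss rate = 1% = 0.01
sqrt(loss) = sqrt(0.01) = 0.1
Throughput (bytes/s) = 1000 / (0.05 * 0.1) = 200000.0000
Throughput (kbps) = 200000.0000 * 8 / 1000 = 1600.000000 -> 1600.00 kbps (2 dp)

1600.00


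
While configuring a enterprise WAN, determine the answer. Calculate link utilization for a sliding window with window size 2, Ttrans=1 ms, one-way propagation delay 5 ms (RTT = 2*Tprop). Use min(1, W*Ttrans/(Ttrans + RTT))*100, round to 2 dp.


Given: W = 2, Ttrans = 1 ms, RTT = 10 ms (= 2 * Tprop, Tprop = 5 ms)
Cycle time = Ttrans + RTT = 1 + 10 = 11 ms (first packet sent until its ACK returns)
W * Ttrans = 2 * 1 = 2 ms of sending per cycle
W * Ttrans / (Ttrans + RTT) = 2 / 11 = 0.181818
U = min(1, 0.181818) = 0.181818
U% = 18.18%

18.18


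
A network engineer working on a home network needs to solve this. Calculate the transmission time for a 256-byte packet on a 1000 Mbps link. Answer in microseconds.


Given: packet = 256 bytes, bandwidth = 1000 Mbps
Packet in bits = 256 * 8 = 2048 bits
Bandwidth = 1000 * 10^6 = 1000000000 bps
Time = 2048 / 1000000000 seconds
Time in us = 2048 * 10^6 / 1000000000 = 2.048

2.048


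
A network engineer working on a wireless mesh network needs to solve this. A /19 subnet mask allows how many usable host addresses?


Given: subnet mask /19
Host bits = 32 - 19 = 13
Total addresses = 2^13 = 8192
Usable hosts = 8192 - 2 (network + broadcast) = 8190

8190


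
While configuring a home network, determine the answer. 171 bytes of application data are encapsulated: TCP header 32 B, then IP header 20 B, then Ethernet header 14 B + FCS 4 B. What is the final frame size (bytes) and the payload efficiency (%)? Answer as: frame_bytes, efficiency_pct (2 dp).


TCP segment = 171 + 32 = 203 B
IP packet = 203 + 20 = 223 B
Ethernet frame = 223 + 14 + 4 = 241 B
Efficiency = app / frame = 171 / 241 = 0.709544 = 70.9544% -> 70.95% (2 dp)

241, 70.95


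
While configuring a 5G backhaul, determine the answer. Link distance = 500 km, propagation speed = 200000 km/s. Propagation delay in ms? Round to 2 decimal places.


Given: distance = 500 km, speed = 200000 km/s
Delay = distance / speed = 500 / 200000 seconds
Delay in ms = 500 * 1000 / 200000
Delay = 2.5000 ms
Rounded to 2 dp = 2.50 ms

2.50


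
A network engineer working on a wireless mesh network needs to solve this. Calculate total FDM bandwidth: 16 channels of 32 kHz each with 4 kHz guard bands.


Given: 16 channels, 32 kHz each, guard = 4 kHz
Channel bandwidth = 16 * 32 = 512 kHz
Guard bands = 15 gaps * 4 kHz = 60 kHz
Total = 512 + 60 = 572 kHz

572


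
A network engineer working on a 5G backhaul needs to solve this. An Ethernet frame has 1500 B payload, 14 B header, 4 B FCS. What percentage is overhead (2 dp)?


Given: payload = 1500 B, header = 14 B, trailer = 4 B
Overhead bytes = header + trailer = 14 + 4 = 18
Total frame = payload + overhead = 1500 + 18 = 1518
Overhead % = 18 / 1518 * 100 = 1.1858% -> 1.19% (2 dp)

1.19


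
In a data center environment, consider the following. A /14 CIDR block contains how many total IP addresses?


Given: CIDR prefix /14
Host bits = 32 - 14 = 18
Total addresses = 2^18 = 262144

262144


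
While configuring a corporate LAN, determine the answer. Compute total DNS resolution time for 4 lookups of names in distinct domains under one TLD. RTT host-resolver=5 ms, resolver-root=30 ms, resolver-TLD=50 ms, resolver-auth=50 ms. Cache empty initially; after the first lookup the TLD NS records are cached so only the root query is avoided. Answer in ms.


Lookup 1 (cold cache): local + root + TLD + auth = 5 + 30 + 50 + 50 = 135 ms
Lookups 2..4 (TLD NS cached -> skip root; new domain -> still ask TLD and auth): local + TLD + auth = 5 + 50 + 50 = 105 ms each
Remaining 3 lookups: 3 * 105 = 315 ms
Total = 135 + 315 = 450 ms

450


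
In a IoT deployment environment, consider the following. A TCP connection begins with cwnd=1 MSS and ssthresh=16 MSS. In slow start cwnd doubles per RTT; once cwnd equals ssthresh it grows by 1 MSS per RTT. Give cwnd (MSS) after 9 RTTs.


RTT 0: cwnd = 1 MSS (initial)
RTT 1: cwnd = 2 MSS (slow start, doubled)
RTT 2: cwnd = 4 MSS (slow start, doubled)
RTT 3: cwnd = 8 MSS (slow start, doubled)
RTT 4: cwnd = 16 MSS (slow start, doubled)
RTT 5: cwnd = 17 MSS (congestion avoidance, +1)
RTT 6: cwnd = 18 MSS (congestion avoidance, +1)
RTT 7: cwnd = 19 MSS (congestion avoidance, +1)
RTT 8: cwnd = 20 MSS (congestion avoidance, +1)
RTT 9: cwnd = 21 MSS (congestion avoidance, +1)

21


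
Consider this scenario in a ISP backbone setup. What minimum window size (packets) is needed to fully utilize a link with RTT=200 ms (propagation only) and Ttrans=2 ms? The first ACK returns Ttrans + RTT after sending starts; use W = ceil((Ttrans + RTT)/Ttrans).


Given: Ttrans = 2 ms, RTT = 200 ms (= 2 * Tprop, Tprop = 100 ms)
Time until first ACK returns = Ttrans + RTT = 2 + 200 = 202 ms
Need W * Ttrans >= Ttrans + RTT  ->  W >= (Ttrans + RTT) / Ttrans
(Ttrans + RTT) / Ttrans = 202 / 2 = 101
W_min = ceil(101) = 101

101


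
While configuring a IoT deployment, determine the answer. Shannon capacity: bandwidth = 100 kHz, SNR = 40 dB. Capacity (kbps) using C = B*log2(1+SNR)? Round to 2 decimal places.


Given: B = 100 kHz, SNR = 40 dB
SNR linear = 10^(40/10) = 10000
1 + SNR = 10001
log2(10001) = 13.2878566418
C = 100 * 1000 * 13.2878566418 = 1328785.6642 bps
C = 1328.785664 kbps -> 1328.79 kbps (2 dp)

1328.79


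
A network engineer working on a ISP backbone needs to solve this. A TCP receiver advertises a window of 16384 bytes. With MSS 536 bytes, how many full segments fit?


Given: RWND = 16384 bytes, MSS = 536 bytes
Full segments = floor(RWND / MSS)
Full segments = floor(16384 / 536)
Full segments = floor(30.5672) = 30

30


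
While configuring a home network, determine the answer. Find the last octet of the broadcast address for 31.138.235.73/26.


Given: IP = 31.138.235.73, prefix = /26
Host bits = 32 - 26 = 6
Network last octet = 73 AND mask = 64
Host part size = 2^6 - 1 = 63
Broadcast last octet = 64 OR 63 = 127

127


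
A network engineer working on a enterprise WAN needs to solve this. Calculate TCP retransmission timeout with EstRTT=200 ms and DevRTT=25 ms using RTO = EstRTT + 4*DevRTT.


Given: EstRTT = 200 ms, DevRTT = 25 ms
Timeout = EstRTT + 4 * DevRTT
4 * DevRTT = 4 * 25 = 100
Timeout = 200 + 100 = 300 ms

300


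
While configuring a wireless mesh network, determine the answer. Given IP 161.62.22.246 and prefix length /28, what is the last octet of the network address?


Given: IP = 161.62.22.246, prefix = /28
Subnet mask = 255.255.255.240
Last octet of IP: 246
Last octet of mask: 240
Network last octet = 246 AND 240 = 240

240


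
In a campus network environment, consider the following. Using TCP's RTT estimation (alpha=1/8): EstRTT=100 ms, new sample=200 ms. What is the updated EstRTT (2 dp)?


Given: EstRTT = 100 ms, SampleRTT = 200 ms, alpha = 1/8
New EstRTT = (1 - alpha) * EstRTT + alpha * SampleRTT
(7/8) * 100 = 87.5
(1/8) * 200 = 25
New EstRTT = 87.5 + 25 = 112.5 ms -> 112.50 ms (2 dp)

112.50


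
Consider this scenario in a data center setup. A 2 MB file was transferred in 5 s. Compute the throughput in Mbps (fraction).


Given: file = 2 MB, time = 5 s
File in Mb = 2 * 8 = 16 Mb
Throughput = 16 / 5 Mbps
Throughput = 16/5 Mbps

16/5


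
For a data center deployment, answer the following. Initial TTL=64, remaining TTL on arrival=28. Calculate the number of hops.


Given: initial TTL = 64, received TTL = 28
Hops = initial TTL - received TTL
Hops = 64 - 28 = 36

36


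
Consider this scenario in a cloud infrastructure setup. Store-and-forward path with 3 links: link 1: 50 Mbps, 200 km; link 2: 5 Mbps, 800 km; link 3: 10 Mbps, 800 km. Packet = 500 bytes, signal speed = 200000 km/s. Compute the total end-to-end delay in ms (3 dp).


Packet = 500 bytes = 4000 bits. Store-and-forward: sum (t_trans + t_prop) per link.
Link 1: t_trans = 4000/(50*10^6) s = 0.0800 ms; t_prop = 200/200000 s = 1.0000 ms; subtotal = 1.0800 ms
Link 2: t_trans = 4000/(5*10^6) s = 0.8000 ms; t_prop = 800/200000 s = 4.0000 ms; subtotal = 4.8000 ms
Link 3: t_trans = 4000/(10*10^6) s = 0.4000 ms; t_prop = 800/200000 s = 4.0000 ms; subtotal = 4.4000 ms
End-to-end = 1.0800 + 4.8000 + 4.4000 = 10.2800 ms -> 10.280 ms (3 dp)

10.280


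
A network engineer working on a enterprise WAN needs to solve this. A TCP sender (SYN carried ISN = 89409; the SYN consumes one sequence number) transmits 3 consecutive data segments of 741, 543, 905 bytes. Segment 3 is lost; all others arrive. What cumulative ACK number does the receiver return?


SYN uses sequence number 89409; first data byte = ISN + 1 = 89410.
Segment 1: SEQ = 89410, len = 741 B, covers [89410, 90150]
Segment 2: SEQ = 90151, len = 543 B, covers [90151, 90693]
Segment 3: SEQ = 90694, len = 905 B, covers [90694, 91598] [LOST]
In-order data received: bytes [89410, 90693] (segments 1..2).
Segment 3 missing -> gap begins at byte 90694.
Cumulative ACK = next expected in-order byte = 89410 + 741 + 543 = 90694

90694


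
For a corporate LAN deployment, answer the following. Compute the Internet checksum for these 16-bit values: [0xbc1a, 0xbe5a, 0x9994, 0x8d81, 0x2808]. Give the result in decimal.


Given words: [0xbc1a, 0xbe5a, 0x9994, 0x8d81, 0x2808]
Step 1: Sum all words
Raw sum = 48154 + 48730 + 39316 + 36225 + 10248 = 182673
Step 2: Fold carry: (51601 + 2) = 51603
One's complement = ~51603 & 0xFFFF = 13932

13932


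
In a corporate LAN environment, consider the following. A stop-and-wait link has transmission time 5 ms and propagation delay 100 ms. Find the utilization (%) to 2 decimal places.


Given: Ttrans = 5 ms, Tprop = 100 ms
RTT = 2 * Tprop = 2 * 100 = 200 ms
U = Ttrans / (Ttrans + RTT)
U = 5 / (5 + 200)
U = 5 / 205 = 0.02439
U% = 2.44%

2.44


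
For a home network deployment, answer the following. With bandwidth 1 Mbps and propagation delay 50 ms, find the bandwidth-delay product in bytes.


Given: bandwidth = 1 Mbps, delay = 50 ms
BDP in bits = 1 * 10^6 * 50 / 1000
BDP in bits = 50000
BDP in bytes = 50000 / 8 = 6250

6250


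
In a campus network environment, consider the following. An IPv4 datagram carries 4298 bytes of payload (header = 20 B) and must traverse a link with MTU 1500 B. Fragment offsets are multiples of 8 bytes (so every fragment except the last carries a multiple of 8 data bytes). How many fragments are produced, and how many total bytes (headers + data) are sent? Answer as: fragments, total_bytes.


Max data per non-final fragment = floor((MTU - header)/8)*8 = floor((1500 - 20)/8)*8 = floor(1480/8)*8 = 1480 B
Final fragment needs no 8-byte alignment: it can carry up to MTU - header = 1480 B
Non-final fragments needed = ceil((payload - 1480) / 1480) = ceil(2818/1480) = ceil(1.9041) = 2
Number of fragments = 2 + 1 = 3
Fragment sizes (data): 2 * 1480 B + 1338 B (last, 1338 <= 1480 OK)
Total bytes sent = payload + n_frags * header = 4298 + 3*20 = 4298 + 60 = 4358 B

3, 4358


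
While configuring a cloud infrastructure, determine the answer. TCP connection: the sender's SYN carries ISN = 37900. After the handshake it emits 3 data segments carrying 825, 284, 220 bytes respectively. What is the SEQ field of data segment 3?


The SYN occupies sequence number ISN = 37900, so the first data byte is ISN + 1 = 37901.
SEQ of data segment i = (ISN + 1) + sum of payload sizes of segments 1..i-1.
Segment 1: SEQ = 37901, payload = 825 bytes
Segment 2: SEQ = 38726, payload = 284 bytes
Segment 3: SEQ = 39010, payload = 220 bytes
SEQ of segment 3 = 37901 + 825 + 284 = 39010

39010


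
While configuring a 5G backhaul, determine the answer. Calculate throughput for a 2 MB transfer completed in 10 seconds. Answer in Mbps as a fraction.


Given: file = 2 MB, time = 10 s
File in Mb = 2 * 8 = 16 Mb
Throughput = 16 / 10 Mbps
Throughput = 8/5 Mbps

8/5


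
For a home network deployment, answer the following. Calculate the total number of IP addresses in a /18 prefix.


Given: CIDR prefix /18
Host bits = 32 - 18 = 14
Total addresses = 2^14 = 16384

16384


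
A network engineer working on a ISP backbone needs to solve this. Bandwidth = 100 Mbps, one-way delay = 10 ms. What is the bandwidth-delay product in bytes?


Given: bandwidth = 100 Mbps, delay = 10 ms
BDP in bits = 100 * 10^6 * 10 / 1000
BDP in bits = 1000000
BDP in bytes = 1000000 / 8 = 125000

125000


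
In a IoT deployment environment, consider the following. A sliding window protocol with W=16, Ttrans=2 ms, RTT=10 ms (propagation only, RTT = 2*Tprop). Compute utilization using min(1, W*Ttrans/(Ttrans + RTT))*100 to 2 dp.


Given: W = 16, Ttrans = 2 ms, RTT = 10 ms (= 2 * Tprop, Tprop = 5 ms)
Cycle time = Ttrans + RTT = 2 + 10 = 12 ms (first packet sent until its ACK returns)
W * Ttrans = 16 * 2 = 32 ms of sending per cycle
W * Ttrans / (Ttrans + RTT) = 32 / 12 = 2.666667
U = min(1, 2.666667) = 1.000000
U% = 100.00%

100.00


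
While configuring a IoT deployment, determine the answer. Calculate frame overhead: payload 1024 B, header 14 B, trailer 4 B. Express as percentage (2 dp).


Given: payload = 1024 B, header = 14 B, trailer = 4 B
Overhead bytes = header + trailer = 14 + 4 = 18
Total frame = payload + overhead = 1024 + 18 = 1042
Overhead % = 18 / 1042 * 100 = 1.7274% -> 1.73% (2 dp)

1.73


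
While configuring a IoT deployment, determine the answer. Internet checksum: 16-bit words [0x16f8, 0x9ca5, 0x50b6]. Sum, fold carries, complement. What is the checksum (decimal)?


Given words: [0x16f8, 0x9ca5, 0x50b6]
Step 1: Sum all words
Raw sum = 5880 + 40101 + 20662 = 66643
Step 2: Fold carry: (1107 + 1) = 1108
One's complement = ~1108 & 0xFFFF = 64427

64427


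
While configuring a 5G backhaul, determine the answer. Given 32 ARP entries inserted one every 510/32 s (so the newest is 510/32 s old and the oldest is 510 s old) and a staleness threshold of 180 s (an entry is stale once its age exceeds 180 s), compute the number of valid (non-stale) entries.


Ages are k * 510/32 s for k = 1..32 (spacing = 15.9375 s).
Entry k is valid iff k * 510/32 <= 180 iff k <= 32 * 180 / 510 = 11.2941
n_valid = floor(11.2941) = 11
(n_stale = 32 - 11 = 21)

11


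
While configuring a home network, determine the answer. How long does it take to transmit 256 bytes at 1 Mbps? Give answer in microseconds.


Given: packet = 256 bytes, bandwidth = 1 Mbps
Packet in bits = 256 * 8 = 2048 bits
Bandwidth = 1 * 10^6 = 1000000 bps
Time = 2048 / 1000000 seconds
Time in us = 2048 * 10^6 / 1000000 = 2048

2048


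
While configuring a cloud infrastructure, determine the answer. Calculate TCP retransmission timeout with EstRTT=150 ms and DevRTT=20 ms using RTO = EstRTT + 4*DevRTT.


Given: EstRTT = 150 ms, DevRTT = 20 ms
Timeout = EstRTT + 4 * DevRTT
4 * DevRTT = 4 * 20 = 80
Timeout = 150 + 80 = 230 ms

230


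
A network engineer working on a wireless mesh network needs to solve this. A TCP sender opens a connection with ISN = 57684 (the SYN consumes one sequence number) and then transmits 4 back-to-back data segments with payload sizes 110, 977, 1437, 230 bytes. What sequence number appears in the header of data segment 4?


The SYN occupies sequence number ISN = 57684, so the first data byte is ISN + 1 = 57685.
SEQ of data segment i = (ISN + 1) + sum of payload sizes of segments 1..i-1.
Segment 1: SEQ = 57685, payload = 110 bytes
Segment 2: SEQ = 57795, payload = 977 bytes
Segment 3: SEQ = 58772, payload = 1437 bytes
Segment 4: SEQ = 60209, payload = 230 bytes
SEQ of segment 4 = 57685 + 110 + 977 + 1437 = 60209

60209


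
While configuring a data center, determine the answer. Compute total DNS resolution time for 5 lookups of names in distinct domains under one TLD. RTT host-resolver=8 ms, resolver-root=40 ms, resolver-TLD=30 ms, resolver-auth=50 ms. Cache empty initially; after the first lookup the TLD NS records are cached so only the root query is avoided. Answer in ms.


Lookup 1 (cold cache): local + root + TLD + auth = 8 + 40 + 30 + 50 = 128 ms
Lookups 2..5 (TLD NS cached -> skip root; new domain -> still ask TLD and auth): local + TLD + auth = 8 + 30 + 50 = 88 ms each
Remaining 4 lookups: 4 * 88 = 352 ms
Total = 128 + 352 = 480 ms

480


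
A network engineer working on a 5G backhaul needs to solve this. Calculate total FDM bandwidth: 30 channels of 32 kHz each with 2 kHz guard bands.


Given: 30 channels, 32 kHz each, guard = 2 kHz
Channel bandwidth = 30 * 32 = 960 kHz
Guard bands = 29 gaps * 2 kHz = 58 kHz
Total = 960 + 58 = 1018 kHz

1018


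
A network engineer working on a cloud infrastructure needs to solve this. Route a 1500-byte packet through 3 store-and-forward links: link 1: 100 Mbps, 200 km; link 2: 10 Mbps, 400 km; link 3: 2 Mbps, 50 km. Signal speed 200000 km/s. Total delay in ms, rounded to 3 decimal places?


Packet = 1500 bytes = 12000 bits. Store-and-forward: sum (t_trans + t_prop) per link.
Link 1: t_trans = 12000/(100*10^6) s = 0.1200 ms; t_prop = 200/200000 s = 1.0000 ms; subtotal = 1.1200 ms
Link 2: t_trans = 12000/(10*10^6) s = 1.2000 ms; t_prop = 400/200000 s = 2.0000 ms; subtotal = 3.2000 ms
Link 3: t_trans = 12000/(2*10^6) s = 6.0000 ms; t_prop = 50/200000 s = 0.2500 ms; subtotal = 6.2500 ms
End-to-end = 1.1200 + 3.2000 + 6.2500 = 10.5700 ms -> 10.570 ms (3 dp)

10.570


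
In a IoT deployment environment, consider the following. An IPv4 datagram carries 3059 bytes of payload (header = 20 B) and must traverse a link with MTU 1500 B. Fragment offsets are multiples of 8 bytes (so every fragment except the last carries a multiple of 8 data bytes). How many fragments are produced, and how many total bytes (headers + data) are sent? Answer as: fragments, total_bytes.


Max data per non-final fragment = floor((MTU - header)/8)*8 = floor((1500 - 20)/8)*8 = floor(1480/8)*8 = 1480 B
Final fragment needs no 8-byte alignment: it can carry up to MTU - header = 1480 B
Non-final fragments needed = ceil((payload - 1480) / 1480) = ceil(1579/1480) = ceil(1.0669) = 2
Number of fragments = 2 + 1 = 3
Fragment sizes (data): 2 * 1480 B + 99 B (last, 99 <= 1480 OK)
Total bytes sent = payload + n_frags * header = 3059 + 3*20 = 3059 + 60 = 3119 B

3, 3119


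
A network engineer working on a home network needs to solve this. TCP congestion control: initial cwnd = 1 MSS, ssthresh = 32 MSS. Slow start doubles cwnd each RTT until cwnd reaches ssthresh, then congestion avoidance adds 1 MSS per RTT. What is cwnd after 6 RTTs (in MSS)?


RTT 0: cwnd = 1 MSS (initial)
RTT 1: cwnd = 2 MSS (slow start, doubled)
RTT 2: cwnd = 4 MSS (slow start, doubled)
RTT 3: cwnd = 8 MSS (slow start, doubled)
RTT 4: cwnd = 16 MSS (slow start, doubled)
RTT 5: cwnd = 32 MSS (slow start, doubled)
RTT 6: cwnd = 33 MSS (congestion avoidance, +1)

33


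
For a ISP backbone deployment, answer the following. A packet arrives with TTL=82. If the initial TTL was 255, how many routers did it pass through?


Given: initial TTL = 255, received TTL = 82
Hops = initial TTL - received TTL
Hops = 255 - 82 = 173

173


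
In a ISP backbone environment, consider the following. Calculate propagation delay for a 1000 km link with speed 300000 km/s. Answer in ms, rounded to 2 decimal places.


Given: distance = 1000 km, speed = 300000 km/s
Delay = distance / speed = 1000 / 300000 seconds
Delay in ms = 1000 * 1000 / 300000
Delay = 3.3333 ms
Rounded to 2 dp = 3.33 ms

3.33


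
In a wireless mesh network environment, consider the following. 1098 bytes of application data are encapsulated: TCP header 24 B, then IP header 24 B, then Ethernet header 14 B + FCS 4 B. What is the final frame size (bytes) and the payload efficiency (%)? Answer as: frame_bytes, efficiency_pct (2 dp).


TCP segment = 1098 + 24 = 1122 B
IP packet = 1122 + 24 = 1146 B
Ethernet frame = 1146 + 14 + 4 = 1164 B
Efficiency = app / frame = 1098 / 1164 = 0.943299 = 94.3299% -> 94.33% (2 dp)

1164, 94.33


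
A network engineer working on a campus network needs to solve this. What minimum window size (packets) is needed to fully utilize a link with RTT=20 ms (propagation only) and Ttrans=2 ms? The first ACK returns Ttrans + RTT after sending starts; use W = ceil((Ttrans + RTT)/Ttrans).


Given: Ttrans = 2 ms, RTT = 20 ms (= 2 * Tprop, Tprop = 10 ms)
Time until first ACK returns = Ttrans + RTT = 2 + 20 = 22 ms
Need W * Ttrans >= Ttrans + RTT  ->  W >= (Ttrans + RTT) / Ttrans
(Ttrans + RTT) / Ttrans = 22 / 2 = 11
W_min = ceil(11) = 11

11
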